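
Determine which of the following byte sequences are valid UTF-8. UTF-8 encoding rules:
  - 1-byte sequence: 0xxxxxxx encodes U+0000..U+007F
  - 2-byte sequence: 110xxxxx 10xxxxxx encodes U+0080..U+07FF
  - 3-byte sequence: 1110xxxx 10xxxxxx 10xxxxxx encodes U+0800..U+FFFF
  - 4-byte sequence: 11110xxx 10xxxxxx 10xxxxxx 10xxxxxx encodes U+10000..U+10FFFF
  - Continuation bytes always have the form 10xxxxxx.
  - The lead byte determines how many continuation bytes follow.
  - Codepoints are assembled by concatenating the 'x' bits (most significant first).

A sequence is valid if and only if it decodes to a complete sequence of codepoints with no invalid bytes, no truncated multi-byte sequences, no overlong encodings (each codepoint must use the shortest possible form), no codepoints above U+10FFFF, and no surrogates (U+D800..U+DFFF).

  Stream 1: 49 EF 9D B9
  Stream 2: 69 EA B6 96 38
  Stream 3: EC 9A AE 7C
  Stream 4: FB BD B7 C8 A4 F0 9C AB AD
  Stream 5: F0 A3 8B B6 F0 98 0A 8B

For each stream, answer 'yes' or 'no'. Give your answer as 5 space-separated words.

Stream 1: decodes cleanly. VALID
Stream 2: decodes cleanly. VALID
Stream 3: decodes cleanly. VALID
Stream 4: error at byte offset 0. INVALID
Stream 5: error at byte offset 6. INVALID

Answer: yes yes yes no no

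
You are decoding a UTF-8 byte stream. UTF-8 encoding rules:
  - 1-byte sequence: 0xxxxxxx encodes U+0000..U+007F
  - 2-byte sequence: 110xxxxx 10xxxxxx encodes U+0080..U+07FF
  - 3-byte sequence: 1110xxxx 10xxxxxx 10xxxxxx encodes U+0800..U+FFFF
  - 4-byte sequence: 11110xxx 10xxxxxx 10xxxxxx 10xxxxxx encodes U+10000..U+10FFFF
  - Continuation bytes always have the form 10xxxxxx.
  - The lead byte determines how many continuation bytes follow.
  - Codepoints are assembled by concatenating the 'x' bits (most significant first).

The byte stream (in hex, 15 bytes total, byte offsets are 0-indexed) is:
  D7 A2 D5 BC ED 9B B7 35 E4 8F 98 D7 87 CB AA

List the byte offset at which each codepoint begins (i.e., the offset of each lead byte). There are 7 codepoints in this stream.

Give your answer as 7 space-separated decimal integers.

Byte[0]=D7: 2-byte lead, need 1 cont bytes. acc=0x17
Byte[1]=A2: continuation. acc=(acc<<6)|0x22=0x5E2
Completed: cp=U+05E2 (starts at byte 0)
Byte[2]=D5: 2-byte lead, need 1 cont bytes. acc=0x15
Byte[3]=BC: continuation. acc=(acc<<6)|0x3C=0x57C
Completed: cp=U+057C (starts at byte 2)
Byte[4]=ED: 3-byte lead, need 2 cont bytes. acc=0xD
Byte[5]=9B: continuation. acc=(acc<<6)|0x1B=0x35B
Byte[6]=B7: continuation. acc=(acc<<6)|0x37=0xD6F7
Completed: cp=U+D6F7 (starts at byte 4)
Byte[7]=35: 1-byte ASCII. cp=U+0035
Byte[8]=E4: 3-byte lead, need 2 cont bytes. acc=0x4
Byte[9]=8F: continuation. acc=(acc<<6)|0x0F=0x10F
Byte[10]=98: continuation. acc=(acc<<6)|0x18=0x43D8
Completed: cp=U+43D8 (starts at byte 8)
Byte[11]=D7: 2-byte lead, need 1 cont bytes. acc=0x17
Byte[12]=87: continuation. acc=(acc<<6)|0x07=0x5C7
Completed: cp=U+05C7 (starts at byte 11)
Byte[13]=CB: 2-byte lead, need 1 cont bytes. acc=0xB
Byte[14]=AA: continuation. acc=(acc<<6)|0x2A=0x2EA
Completed: cp=U+02EA (starts at byte 13)

Answer: 0 2 4 7 8 11 13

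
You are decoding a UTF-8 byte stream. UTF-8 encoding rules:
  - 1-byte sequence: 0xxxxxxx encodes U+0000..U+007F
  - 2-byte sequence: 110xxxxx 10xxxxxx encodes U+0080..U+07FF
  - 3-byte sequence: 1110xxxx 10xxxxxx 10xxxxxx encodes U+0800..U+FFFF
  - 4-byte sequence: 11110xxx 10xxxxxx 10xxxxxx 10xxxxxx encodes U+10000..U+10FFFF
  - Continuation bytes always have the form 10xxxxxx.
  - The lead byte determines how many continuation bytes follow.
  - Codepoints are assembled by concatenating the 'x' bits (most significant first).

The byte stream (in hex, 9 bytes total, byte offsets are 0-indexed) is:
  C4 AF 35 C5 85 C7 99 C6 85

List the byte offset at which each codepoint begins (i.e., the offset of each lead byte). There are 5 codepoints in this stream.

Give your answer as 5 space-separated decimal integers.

Byte[0]=C4: 2-byte lead, need 1 cont bytes. acc=0x4
Byte[1]=AF: continuation. acc=(acc<<6)|0x2F=0x12F
Completed: cp=U+012F (starts at byte 0)
Byte[2]=35: 1-byte ASCII. cp=U+0035
Byte[3]=C5: 2-byte lead, need 1 cont bytes. acc=0x5
Byte[4]=85: continuation. acc=(acc<<6)|0x05=0x145
Completed: cp=U+0145 (starts at byte 3)
Byte[5]=C7: 2-byte lead, need 1 cont bytes. acc=0x7
Byte[6]=99: continuation. acc=(acc<<6)|0x19=0x1D9
Completed: cp=U+01D9 (starts at byte 5)
Byte[7]=C6: 2-byte lead, need 1 cont bytes. acc=0x6
Byte[8]=85: continuation. acc=(acc<<6)|0x05=0x185
Completed: cp=U+0185 (starts at byte 7)

Answer: 0 2 3 5 7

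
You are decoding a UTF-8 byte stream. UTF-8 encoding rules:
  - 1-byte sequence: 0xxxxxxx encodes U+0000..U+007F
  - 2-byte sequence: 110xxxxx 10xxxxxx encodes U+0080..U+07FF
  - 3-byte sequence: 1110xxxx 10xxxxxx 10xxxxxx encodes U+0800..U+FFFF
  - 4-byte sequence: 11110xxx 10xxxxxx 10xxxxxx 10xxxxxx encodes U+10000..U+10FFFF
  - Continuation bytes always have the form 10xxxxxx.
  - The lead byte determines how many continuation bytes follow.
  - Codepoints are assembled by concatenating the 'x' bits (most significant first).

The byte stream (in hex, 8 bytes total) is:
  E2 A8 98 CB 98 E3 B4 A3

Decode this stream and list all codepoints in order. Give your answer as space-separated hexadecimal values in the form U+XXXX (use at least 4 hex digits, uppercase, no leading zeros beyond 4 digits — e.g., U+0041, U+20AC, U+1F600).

Answer: U+2A18 U+02D8 U+3D23

Derivation:
Byte[0]=E2: 3-byte lead, need 2 cont bytes. acc=0x2
Byte[1]=A8: continuation. acc=(acc<<6)|0x28=0xA8
Byte[2]=98: continuation. acc=(acc<<6)|0x18=0x2A18
Completed: cp=U+2A18 (starts at byte 0)
Byte[3]=CB: 2-byte lead, need 1 cont bytes. acc=0xB
Byte[4]=98: continuation. acc=(acc<<6)|0x18=0x2D8
Completed: cp=U+02D8 (starts at byte 3)
Byte[5]=E3: 3-byte lead, need 2 cont bytes. acc=0x3
Byte[6]=B4: continuation. acc=(acc<<6)|0x34=0xF4
Byte[7]=A3: continuation. acc=(acc<<6)|0x23=0x3D23
Completed: cp=U+3D23 (starts at byte 5)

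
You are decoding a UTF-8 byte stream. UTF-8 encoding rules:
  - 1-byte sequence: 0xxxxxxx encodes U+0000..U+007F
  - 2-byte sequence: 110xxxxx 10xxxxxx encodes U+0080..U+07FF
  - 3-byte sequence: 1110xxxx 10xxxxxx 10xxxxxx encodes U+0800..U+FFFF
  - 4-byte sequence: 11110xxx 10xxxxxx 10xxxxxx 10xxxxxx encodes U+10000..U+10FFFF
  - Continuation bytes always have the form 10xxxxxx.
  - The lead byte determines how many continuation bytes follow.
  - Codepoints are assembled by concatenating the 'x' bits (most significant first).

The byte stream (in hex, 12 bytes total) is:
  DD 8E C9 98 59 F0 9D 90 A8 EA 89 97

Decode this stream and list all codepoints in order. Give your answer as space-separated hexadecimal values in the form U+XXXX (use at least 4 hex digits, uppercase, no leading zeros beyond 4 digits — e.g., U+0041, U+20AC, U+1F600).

Byte[0]=DD: 2-byte lead, need 1 cont bytes. acc=0x1D
Byte[1]=8E: continuation. acc=(acc<<6)|0x0E=0x74E
Completed: cp=U+074E (starts at byte 0)
Byte[2]=C9: 2-byte lead, need 1 cont bytes. acc=0x9
Byte[3]=98: continuation. acc=(acc<<6)|0x18=0x258
Completed: cp=U+0258 (starts at byte 2)
Byte[4]=59: 1-byte ASCII. cp=U+0059
Byte[5]=F0: 4-byte lead, need 3 cont bytes. acc=0x0
Byte[6]=9D: continuation. acc=(acc<<6)|0x1D=0x1D
Byte[7]=90: continuation. acc=(acc<<6)|0x10=0x750
Byte[8]=A8: continuation. acc=(acc<<6)|0x28=0x1D428
Completed: cp=U+1D428 (starts at byte 5)
Byte[9]=EA: 3-byte lead, need 2 cont bytes. acc=0xA
Byte[10]=89: continuation. acc=(acc<<6)|0x09=0x289
Byte[11]=97: continuation. acc=(acc<<6)|0x17=0xA257
Completed: cp=U+A257 (starts at byte 9)

Answer: U+074E U+0258 U+0059 U+1D428 U+A257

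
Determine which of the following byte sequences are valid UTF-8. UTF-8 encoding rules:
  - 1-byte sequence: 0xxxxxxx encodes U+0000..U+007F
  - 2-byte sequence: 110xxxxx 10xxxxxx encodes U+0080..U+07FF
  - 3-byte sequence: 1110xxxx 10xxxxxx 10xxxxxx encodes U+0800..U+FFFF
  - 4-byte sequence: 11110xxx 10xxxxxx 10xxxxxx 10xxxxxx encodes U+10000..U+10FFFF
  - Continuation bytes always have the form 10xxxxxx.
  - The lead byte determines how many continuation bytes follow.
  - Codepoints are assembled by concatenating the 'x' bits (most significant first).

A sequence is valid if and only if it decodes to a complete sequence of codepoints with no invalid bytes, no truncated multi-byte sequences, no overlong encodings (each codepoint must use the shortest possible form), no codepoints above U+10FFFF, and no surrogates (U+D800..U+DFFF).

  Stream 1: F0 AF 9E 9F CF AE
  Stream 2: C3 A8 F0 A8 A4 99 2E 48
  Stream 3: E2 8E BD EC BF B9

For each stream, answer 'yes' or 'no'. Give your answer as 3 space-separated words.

Answer: yes yes yes

Derivation:
Stream 1: decodes cleanly. VALID
Stream 2: decodes cleanly. VALID
Stream 3: decodes cleanly. VALID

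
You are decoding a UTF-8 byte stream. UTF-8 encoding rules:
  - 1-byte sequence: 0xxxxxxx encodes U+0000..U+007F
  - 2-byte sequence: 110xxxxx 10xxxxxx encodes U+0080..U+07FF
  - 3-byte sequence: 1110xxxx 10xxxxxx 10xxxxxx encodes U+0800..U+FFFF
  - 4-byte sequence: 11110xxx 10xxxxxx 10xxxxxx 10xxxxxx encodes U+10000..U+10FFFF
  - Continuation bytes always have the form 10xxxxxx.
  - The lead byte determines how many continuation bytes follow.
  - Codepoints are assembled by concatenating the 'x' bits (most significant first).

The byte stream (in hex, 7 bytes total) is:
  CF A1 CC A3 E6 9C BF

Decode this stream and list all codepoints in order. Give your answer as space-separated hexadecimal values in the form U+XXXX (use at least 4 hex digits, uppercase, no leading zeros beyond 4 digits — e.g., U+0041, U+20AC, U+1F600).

Byte[0]=CF: 2-byte lead, need 1 cont bytes. acc=0xF
Byte[1]=A1: continuation. acc=(acc<<6)|0x21=0x3E1
Completed: cp=U+03E1 (starts at byte 0)
Byte[2]=CC: 2-byte lead, need 1 cont bytes. acc=0xC
Byte[3]=A3: continuation. acc=(acc<<6)|0x23=0x323
Completed: cp=U+0323 (starts at byte 2)
Byte[4]=E6: 3-byte lead, need 2 cont bytes. acc=0x6
Byte[5]=9C: continuation. acc=(acc<<6)|0x1C=0x19C
Byte[6]=BF: continuation. acc=(acc<<6)|0x3F=0x673F
Completed: cp=U+673F (starts at byte 4)

Answer: U+03E1 U+0323 U+673F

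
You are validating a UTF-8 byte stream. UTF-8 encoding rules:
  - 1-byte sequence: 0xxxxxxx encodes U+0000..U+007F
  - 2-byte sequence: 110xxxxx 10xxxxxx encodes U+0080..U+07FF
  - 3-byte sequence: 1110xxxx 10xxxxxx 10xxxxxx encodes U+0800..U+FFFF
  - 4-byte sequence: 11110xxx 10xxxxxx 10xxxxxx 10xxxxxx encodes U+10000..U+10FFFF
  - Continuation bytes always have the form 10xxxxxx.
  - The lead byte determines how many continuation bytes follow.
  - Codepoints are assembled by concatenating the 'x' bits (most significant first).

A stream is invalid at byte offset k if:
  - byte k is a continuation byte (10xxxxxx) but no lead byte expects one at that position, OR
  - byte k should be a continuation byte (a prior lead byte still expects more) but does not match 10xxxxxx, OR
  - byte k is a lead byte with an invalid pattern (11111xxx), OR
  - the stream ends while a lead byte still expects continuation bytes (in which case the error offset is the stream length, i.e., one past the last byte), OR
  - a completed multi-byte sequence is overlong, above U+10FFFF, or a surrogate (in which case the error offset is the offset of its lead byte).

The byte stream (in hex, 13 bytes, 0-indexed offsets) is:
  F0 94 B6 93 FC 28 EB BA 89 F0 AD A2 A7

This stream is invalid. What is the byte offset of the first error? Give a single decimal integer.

Byte[0]=F0: 4-byte lead, need 3 cont bytes. acc=0x0
Byte[1]=94: continuation. acc=(acc<<6)|0x14=0x14
Byte[2]=B6: continuation. acc=(acc<<6)|0x36=0x536
Byte[3]=93: continuation. acc=(acc<<6)|0x13=0x14D93
Completed: cp=U+14D93 (starts at byte 0)
Byte[4]=FC: INVALID lead byte (not 0xxx/110x/1110/11110)

Answer: 4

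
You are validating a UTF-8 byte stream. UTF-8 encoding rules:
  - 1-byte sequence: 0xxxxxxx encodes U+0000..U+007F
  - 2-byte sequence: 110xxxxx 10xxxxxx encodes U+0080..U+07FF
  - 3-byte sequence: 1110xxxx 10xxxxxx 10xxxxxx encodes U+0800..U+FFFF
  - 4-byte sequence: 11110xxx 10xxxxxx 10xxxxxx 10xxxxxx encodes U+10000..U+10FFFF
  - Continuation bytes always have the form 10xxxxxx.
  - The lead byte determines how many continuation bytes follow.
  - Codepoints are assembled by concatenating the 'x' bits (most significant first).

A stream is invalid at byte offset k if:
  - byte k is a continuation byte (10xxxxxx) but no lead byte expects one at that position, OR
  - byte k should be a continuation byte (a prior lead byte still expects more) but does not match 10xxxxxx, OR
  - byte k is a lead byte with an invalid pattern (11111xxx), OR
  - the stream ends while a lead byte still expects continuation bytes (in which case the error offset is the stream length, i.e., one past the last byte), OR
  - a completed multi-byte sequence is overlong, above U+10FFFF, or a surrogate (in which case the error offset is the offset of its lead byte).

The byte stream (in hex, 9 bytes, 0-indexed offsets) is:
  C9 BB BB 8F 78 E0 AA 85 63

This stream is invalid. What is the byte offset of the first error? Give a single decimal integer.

Answer: 2

Derivation:
Byte[0]=C9: 2-byte lead, need 1 cont bytes. acc=0x9
Byte[1]=BB: continuation. acc=(acc<<6)|0x3B=0x27B
Completed: cp=U+027B (starts at byte 0)
Byte[2]=BB: INVALID lead byte (not 0xxx/110x/1110/11110)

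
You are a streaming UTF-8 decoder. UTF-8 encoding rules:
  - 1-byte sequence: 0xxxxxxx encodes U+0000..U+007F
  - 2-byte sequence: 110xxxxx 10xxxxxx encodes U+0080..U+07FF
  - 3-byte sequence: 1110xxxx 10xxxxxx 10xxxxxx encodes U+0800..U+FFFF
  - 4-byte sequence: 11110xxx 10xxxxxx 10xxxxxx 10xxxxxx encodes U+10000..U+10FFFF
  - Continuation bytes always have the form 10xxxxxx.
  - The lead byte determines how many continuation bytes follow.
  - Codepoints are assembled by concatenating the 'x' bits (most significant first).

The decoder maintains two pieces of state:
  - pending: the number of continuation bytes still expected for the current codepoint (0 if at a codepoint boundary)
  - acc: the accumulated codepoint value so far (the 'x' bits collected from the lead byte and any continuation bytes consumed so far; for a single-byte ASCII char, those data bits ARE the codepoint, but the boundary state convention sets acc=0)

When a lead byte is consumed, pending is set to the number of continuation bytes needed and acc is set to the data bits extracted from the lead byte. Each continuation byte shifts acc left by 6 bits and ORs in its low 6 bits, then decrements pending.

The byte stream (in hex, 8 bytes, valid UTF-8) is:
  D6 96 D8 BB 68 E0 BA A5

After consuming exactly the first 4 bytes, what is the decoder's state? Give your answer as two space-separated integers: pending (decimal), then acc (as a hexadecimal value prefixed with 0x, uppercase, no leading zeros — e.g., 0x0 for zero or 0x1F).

Answer: 0 0x63B

Derivation:
Byte[0]=D6: 2-byte lead. pending=1, acc=0x16
Byte[1]=96: continuation. acc=(acc<<6)|0x16=0x596, pending=0
Byte[2]=D8: 2-byte lead. pending=1, acc=0x18
Byte[3]=BB: continuation. acc=(acc<<6)|0x3B=0x63B, pending=0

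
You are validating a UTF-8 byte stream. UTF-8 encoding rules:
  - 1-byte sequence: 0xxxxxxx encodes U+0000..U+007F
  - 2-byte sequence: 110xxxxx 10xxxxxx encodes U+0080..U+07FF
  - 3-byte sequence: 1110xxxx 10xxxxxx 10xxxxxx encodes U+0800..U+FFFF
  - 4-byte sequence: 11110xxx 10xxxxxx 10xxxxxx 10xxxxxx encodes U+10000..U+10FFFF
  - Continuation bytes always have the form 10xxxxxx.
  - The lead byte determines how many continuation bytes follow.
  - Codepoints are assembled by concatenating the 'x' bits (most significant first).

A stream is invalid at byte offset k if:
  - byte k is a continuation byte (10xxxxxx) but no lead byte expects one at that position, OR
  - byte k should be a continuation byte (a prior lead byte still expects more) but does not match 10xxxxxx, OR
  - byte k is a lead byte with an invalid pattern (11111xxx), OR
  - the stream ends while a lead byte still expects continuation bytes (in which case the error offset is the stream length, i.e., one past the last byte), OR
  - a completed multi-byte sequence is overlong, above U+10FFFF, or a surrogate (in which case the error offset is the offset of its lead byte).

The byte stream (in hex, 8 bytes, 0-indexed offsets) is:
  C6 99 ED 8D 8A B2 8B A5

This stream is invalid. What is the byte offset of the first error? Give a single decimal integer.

Answer: 5

Derivation:
Byte[0]=C6: 2-byte lead, need 1 cont bytes. acc=0x6
Byte[1]=99: continuation. acc=(acc<<6)|0x19=0x199
Completed: cp=U+0199 (starts at byte 0)
Byte[2]=ED: 3-byte lead, need 2 cont bytes. acc=0xD
Byte[3]=8D: continuation. acc=(acc<<6)|0x0D=0x34D
Byte[4]=8A: continuation. acc=(acc<<6)|0x0A=0xD34A
Completed: cp=U+D34A (starts at byte 2)
Byte[5]=B2: INVALID lead byte (not 0xxx/110x/1110/11110)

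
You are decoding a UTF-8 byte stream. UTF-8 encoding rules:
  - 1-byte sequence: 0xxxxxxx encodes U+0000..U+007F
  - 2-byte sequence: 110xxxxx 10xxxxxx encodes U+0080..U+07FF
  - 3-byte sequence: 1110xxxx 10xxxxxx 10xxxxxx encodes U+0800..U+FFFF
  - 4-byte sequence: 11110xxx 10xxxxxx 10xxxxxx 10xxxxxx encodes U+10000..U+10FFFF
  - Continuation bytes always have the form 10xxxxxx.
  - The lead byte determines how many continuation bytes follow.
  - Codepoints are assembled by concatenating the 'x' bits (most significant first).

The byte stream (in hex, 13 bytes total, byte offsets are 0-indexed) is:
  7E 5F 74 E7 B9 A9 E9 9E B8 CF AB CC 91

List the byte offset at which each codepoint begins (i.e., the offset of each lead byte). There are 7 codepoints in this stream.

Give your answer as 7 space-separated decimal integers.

Byte[0]=7E: 1-byte ASCII. cp=U+007E
Byte[1]=5F: 1-byte ASCII. cp=U+005F
Byte[2]=74: 1-byte ASCII. cp=U+0074
Byte[3]=E7: 3-byte lead, need 2 cont bytes. acc=0x7
Byte[4]=B9: continuation. acc=(acc<<6)|0x39=0x1F9
Byte[5]=A9: continuation. acc=(acc<<6)|0x29=0x7E69
Completed: cp=U+7E69 (starts at byte 3)
Byte[6]=E9: 3-byte lead, need 2 cont bytes. acc=0x9
Byte[7]=9E: continuation. acc=(acc<<6)|0x1E=0x25E
Byte[8]=B8: continuation. acc=(acc<<6)|0x38=0x97B8
Completed: cp=U+97B8 (starts at byte 6)
Byte[9]=CF: 2-byte lead, need 1 cont bytes. acc=0xF
Byte[10]=AB: continuation. acc=(acc<<6)|0x2B=0x3EB
Completed: cp=U+03EB (starts at byte 9)
Byte[11]=CC: 2-byte lead, need 1 cont bytes. acc=0xC
Byte[12]=91: continuation. acc=(acc<<6)|0x11=0x311
Completed: cp=U+0311 (starts at byte 11)

Answer: 0 1 2 3 6 9 11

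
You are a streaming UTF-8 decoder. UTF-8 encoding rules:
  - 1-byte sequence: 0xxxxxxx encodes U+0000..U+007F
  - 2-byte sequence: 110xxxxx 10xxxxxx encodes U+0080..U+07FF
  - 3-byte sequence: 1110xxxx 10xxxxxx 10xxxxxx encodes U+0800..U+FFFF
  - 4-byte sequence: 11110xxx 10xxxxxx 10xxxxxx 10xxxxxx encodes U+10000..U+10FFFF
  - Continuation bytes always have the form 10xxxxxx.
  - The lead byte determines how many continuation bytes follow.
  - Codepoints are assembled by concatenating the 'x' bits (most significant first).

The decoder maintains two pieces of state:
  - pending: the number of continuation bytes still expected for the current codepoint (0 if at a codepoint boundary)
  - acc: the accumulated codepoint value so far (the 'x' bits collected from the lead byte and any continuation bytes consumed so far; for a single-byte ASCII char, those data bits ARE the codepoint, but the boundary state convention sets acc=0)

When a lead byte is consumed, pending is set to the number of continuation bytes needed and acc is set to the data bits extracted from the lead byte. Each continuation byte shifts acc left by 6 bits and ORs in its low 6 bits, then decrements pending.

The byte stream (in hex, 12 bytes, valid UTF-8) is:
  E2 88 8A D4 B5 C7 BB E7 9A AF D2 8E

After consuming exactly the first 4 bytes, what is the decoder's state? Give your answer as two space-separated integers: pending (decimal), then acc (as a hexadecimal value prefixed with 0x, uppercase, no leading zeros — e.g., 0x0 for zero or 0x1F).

Answer: 1 0x14

Derivation:
Byte[0]=E2: 3-byte lead. pending=2, acc=0x2
Byte[1]=88: continuation. acc=(acc<<6)|0x08=0x88, pending=1
Byte[2]=8A: continuation. acc=(acc<<6)|0x0A=0x220A, pending=0
Byte[3]=D4: 2-byte lead. pending=1, acc=0x14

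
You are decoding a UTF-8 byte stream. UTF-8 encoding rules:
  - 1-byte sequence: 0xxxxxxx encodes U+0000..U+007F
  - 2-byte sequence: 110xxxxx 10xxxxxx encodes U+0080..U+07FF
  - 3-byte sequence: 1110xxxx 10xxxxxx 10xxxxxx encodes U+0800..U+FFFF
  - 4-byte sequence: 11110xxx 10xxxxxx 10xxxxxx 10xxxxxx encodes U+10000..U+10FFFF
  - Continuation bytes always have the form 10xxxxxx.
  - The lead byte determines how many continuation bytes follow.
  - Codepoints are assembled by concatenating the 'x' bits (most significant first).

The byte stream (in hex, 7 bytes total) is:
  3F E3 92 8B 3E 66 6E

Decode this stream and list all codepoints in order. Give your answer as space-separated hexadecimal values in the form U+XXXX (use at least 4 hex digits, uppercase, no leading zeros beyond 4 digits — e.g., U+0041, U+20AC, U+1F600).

Answer: U+003F U+348B U+003E U+0066 U+006E

Derivation:
Byte[0]=3F: 1-byte ASCII. cp=U+003F
Byte[1]=E3: 3-byte lead, need 2 cont bytes. acc=0x3
Byte[2]=92: continuation. acc=(acc<<6)|0x12=0xD2
Byte[3]=8B: continuation. acc=(acc<<6)|0x0B=0x348B
Completed: cp=U+348B (starts at byte 1)
Byte[4]=3E: 1-byte ASCII. cp=U+003E
Byte[5]=66: 1-byte ASCII. cp=U+0066
Byte[6]=6E: 1-byte ASCII. cp=U+006E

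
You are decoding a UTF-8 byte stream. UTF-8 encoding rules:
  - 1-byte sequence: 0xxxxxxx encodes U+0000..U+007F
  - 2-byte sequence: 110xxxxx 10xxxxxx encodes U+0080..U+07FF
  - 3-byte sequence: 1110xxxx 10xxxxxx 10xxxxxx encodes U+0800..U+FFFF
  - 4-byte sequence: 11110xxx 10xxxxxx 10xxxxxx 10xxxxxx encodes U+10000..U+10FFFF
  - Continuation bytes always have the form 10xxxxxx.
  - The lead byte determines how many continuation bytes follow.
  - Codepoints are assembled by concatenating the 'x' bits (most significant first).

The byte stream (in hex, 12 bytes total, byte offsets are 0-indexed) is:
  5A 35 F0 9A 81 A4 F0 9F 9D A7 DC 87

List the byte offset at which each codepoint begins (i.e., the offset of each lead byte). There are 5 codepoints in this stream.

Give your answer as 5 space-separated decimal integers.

Byte[0]=5A: 1-byte ASCII. cp=U+005A
Byte[1]=35: 1-byte ASCII. cp=U+0035
Byte[2]=F0: 4-byte lead, need 3 cont bytes. acc=0x0
Byte[3]=9A: continuation. acc=(acc<<6)|0x1A=0x1A
Byte[4]=81: continuation. acc=(acc<<6)|0x01=0x681
Byte[5]=A4: continuation. acc=(acc<<6)|0x24=0x1A064
Completed: cp=U+1A064 (starts at byte 2)
Byte[6]=F0: 4-byte lead, need 3 cont bytes. acc=0x0
Byte[7]=9F: continuation. acc=(acc<<6)|0x1F=0x1F
Byte[8]=9D: continuation. acc=(acc<<6)|0x1D=0x7DD
Byte[9]=A7: continuation. acc=(acc<<6)|0x27=0x1F767
Completed: cp=U+1F767 (starts at byte 6)
Byte[10]=DC: 2-byte lead, need 1 cont bytes. acc=0x1C
Byte[11]=87: continuation. acc=(acc<<6)|0x07=0x707
Completed: cp=U+0707 (starts at byte 10)

Answer: 0 1 2 6 10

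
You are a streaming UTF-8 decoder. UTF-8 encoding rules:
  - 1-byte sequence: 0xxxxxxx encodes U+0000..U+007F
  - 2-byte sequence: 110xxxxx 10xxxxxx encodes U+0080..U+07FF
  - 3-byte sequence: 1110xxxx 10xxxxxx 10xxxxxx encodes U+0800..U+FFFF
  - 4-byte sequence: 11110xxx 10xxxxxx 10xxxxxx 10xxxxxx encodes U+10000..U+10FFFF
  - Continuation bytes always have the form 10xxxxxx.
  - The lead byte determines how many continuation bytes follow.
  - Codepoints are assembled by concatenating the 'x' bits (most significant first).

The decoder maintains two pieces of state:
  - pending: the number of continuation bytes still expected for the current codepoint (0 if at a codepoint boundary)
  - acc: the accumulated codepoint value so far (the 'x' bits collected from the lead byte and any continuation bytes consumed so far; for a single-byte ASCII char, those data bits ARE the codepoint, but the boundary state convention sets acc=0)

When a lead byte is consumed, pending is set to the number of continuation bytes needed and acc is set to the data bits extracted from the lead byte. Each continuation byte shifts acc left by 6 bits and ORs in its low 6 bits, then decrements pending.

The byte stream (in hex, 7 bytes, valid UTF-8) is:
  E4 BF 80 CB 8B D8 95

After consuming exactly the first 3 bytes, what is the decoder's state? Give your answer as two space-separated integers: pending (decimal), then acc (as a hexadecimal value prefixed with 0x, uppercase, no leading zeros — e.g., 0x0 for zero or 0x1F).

Answer: 0 0x4FC0

Derivation:
Byte[0]=E4: 3-byte lead. pending=2, acc=0x4
Byte[1]=BF: continuation. acc=(acc<<6)|0x3F=0x13F, pending=1
Byte[2]=80: continuation. acc=(acc<<6)|0x00=0x4FC0, pending=0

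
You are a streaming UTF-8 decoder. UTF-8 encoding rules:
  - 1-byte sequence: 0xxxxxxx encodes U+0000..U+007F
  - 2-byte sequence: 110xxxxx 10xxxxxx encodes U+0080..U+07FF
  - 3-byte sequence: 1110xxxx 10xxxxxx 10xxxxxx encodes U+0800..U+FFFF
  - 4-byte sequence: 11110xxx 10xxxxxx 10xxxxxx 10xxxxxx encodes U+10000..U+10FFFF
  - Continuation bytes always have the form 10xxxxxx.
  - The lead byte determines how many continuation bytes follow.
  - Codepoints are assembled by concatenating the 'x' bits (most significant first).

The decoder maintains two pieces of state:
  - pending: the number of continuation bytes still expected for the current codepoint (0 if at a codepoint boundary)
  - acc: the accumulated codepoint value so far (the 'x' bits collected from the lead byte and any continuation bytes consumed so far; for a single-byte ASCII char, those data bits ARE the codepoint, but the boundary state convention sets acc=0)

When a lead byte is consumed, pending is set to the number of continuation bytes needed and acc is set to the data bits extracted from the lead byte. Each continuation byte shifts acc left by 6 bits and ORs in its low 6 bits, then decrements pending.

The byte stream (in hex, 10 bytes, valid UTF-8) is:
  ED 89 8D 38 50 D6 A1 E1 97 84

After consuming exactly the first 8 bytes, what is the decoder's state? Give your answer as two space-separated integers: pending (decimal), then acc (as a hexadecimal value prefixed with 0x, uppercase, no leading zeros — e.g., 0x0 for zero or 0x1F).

Byte[0]=ED: 3-byte lead. pending=2, acc=0xD
Byte[1]=89: continuation. acc=(acc<<6)|0x09=0x349, pending=1
Byte[2]=8D: continuation. acc=(acc<<6)|0x0D=0xD24D, pending=0
Byte[3]=38: 1-byte. pending=0, acc=0x0
Byte[4]=50: 1-byte. pending=0, acc=0x0
Byte[5]=D6: 2-byte lead. pending=1, acc=0x16
Byte[6]=A1: continuation. acc=(acc<<6)|0x21=0x5A1, pending=0
Byte[7]=E1: 3-byte lead. pending=2, acc=0x1

Answer: 2 0x1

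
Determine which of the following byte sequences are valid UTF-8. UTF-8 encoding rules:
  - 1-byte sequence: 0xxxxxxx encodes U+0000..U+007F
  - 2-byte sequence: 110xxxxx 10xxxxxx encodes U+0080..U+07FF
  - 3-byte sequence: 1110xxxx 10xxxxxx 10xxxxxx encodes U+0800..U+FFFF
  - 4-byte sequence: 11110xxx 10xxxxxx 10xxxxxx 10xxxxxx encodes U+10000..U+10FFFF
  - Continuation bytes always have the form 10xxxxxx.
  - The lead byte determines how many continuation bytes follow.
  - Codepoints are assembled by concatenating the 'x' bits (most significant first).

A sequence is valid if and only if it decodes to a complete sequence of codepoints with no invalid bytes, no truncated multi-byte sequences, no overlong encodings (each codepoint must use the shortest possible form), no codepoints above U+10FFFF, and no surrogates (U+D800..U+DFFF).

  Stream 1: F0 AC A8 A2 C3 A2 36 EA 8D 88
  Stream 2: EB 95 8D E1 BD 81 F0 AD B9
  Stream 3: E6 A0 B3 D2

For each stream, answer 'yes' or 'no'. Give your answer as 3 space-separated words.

Stream 1: decodes cleanly. VALID
Stream 2: error at byte offset 9. INVALID
Stream 3: error at byte offset 4. INVALID

Answer: yes no no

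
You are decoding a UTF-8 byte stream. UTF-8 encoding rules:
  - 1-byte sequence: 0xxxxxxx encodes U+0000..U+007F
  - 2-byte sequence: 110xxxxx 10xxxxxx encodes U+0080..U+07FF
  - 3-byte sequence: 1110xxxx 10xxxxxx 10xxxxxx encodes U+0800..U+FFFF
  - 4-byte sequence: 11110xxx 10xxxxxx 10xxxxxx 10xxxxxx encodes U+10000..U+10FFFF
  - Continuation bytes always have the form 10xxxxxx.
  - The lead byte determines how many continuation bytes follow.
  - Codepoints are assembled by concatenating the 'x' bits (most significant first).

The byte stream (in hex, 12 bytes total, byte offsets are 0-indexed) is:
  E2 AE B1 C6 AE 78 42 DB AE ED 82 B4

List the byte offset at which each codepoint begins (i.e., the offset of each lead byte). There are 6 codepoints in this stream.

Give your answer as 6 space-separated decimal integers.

Answer: 0 3 5 6 7 9

Derivation:
Byte[0]=E2: 3-byte lead, need 2 cont bytes. acc=0x2
Byte[1]=AE: continuation. acc=(acc<<6)|0x2E=0xAE
Byte[2]=B1: continuation. acc=(acc<<6)|0x31=0x2BB1
Completed: cp=U+2BB1 (starts at byte 0)
Byte[3]=C6: 2-byte lead, need 1 cont bytes. acc=0x6
Byte[4]=AE: continuation. acc=(acc<<6)|0x2E=0x1AE
Completed: cp=U+01AE (starts at byte 3)
Byte[5]=78: 1-byte ASCII. cp=U+0078
Byte[6]=42: 1-byte ASCII. cp=U+0042
Byte[7]=DB: 2-byte lead, need 1 cont bytes. acc=0x1B
Byte[8]=AE: continuation. acc=(acc<<6)|0x2E=0x6EE
Completed: cp=U+06EE (starts at byte 7)
Byte[9]=ED: 3-byte lead, need 2 cont bytes. acc=0xD
Byte[10]=82: continuation. acc=(acc<<6)|0x02=0x342
Byte[11]=B4: continuation. acc=(acc<<6)|0x34=0xD0B4
Completed: cp=U+D0B4 (starts at byte 9)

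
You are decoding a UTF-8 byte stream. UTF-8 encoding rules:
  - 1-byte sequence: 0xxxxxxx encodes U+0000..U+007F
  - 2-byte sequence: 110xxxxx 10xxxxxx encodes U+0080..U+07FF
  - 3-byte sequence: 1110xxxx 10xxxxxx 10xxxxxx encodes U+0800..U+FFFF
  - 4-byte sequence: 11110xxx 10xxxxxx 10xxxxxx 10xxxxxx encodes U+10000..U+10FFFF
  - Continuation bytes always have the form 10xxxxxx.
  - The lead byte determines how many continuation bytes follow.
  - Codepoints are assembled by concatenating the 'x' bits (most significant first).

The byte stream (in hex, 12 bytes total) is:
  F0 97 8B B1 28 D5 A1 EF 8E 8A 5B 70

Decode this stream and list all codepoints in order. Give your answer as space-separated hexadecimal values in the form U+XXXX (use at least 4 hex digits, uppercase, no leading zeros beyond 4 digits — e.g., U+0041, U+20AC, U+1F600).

Byte[0]=F0: 4-byte lead, need 3 cont bytes. acc=0x0
Byte[1]=97: continuation. acc=(acc<<6)|0x17=0x17
Byte[2]=8B: continuation. acc=(acc<<6)|0x0B=0x5CB
Byte[3]=B1: continuation. acc=(acc<<6)|0x31=0x172F1
Completed: cp=U+172F1 (starts at byte 0)
Byte[4]=28: 1-byte ASCII. cp=U+0028
Byte[5]=D5: 2-byte lead, need 1 cont bytes. acc=0x15
Byte[6]=A1: continuation. acc=(acc<<6)|0x21=0x561
Completed: cp=U+0561 (starts at byte 5)
Byte[7]=EF: 3-byte lead, need 2 cont bytes. acc=0xF
Byte[8]=8E: continuation. acc=(acc<<6)|0x0E=0x3CE
Byte[9]=8A: continuation. acc=(acc<<6)|0x0A=0xF38A
Completed: cp=U+F38A (starts at byte 7)
Byte[10]=5B: 1-byte ASCII. cp=U+005B
Byte[11]=70: 1-byte ASCII. cp=U+0070

Answer: U+172F1 U+0028 U+0561 U+F38A U+005B U+0070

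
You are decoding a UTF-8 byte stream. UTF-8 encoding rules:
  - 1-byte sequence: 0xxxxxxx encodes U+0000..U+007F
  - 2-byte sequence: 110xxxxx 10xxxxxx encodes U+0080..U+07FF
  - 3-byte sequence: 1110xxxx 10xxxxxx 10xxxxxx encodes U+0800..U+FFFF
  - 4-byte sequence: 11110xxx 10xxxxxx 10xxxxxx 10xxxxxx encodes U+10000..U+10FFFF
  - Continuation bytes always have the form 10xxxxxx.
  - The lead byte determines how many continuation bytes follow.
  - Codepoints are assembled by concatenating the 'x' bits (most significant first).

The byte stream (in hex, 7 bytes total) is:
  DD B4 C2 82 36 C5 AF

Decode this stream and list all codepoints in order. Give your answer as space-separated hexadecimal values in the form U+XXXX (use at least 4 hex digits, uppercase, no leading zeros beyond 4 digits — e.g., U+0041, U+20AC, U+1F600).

Answer: U+0774 U+0082 U+0036 U+016F

Derivation:
Byte[0]=DD: 2-byte lead, need 1 cont bytes. acc=0x1D
Byte[1]=B4: continuation. acc=(acc<<6)|0x34=0x774
Completed: cp=U+0774 (starts at byte 0)
Byte[2]=C2: 2-byte lead, need 1 cont bytes. acc=0x2
Byte[3]=82: continuation. acc=(acc<<6)|0x02=0x82
Completed: cp=U+0082 (starts at byte 2)
Byte[4]=36: 1-byte ASCII. cp=U+0036
Byte[5]=C5: 2-byte lead, need 1 cont bytes. acc=0x5
Byte[6]=AF: continuation. acc=(acc<<6)|0x2F=0x16F
Completed: cp=U+016F (starts at byte 5)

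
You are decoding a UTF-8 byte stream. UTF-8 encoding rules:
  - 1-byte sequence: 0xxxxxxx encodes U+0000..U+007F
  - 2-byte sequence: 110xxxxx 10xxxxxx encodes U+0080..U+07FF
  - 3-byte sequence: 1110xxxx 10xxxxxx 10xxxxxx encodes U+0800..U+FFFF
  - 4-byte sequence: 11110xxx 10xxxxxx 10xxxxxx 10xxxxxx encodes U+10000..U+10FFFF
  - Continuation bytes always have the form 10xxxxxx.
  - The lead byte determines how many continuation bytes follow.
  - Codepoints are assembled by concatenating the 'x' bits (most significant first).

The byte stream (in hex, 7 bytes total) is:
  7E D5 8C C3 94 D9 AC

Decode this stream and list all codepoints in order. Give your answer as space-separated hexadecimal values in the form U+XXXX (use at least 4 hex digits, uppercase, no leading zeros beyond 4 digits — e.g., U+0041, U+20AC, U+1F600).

Answer: U+007E U+054C U+00D4 U+066C

Derivation:
Byte[0]=7E: 1-byte ASCII. cp=U+007E
Byte[1]=D5: 2-byte lead, need 1 cont bytes. acc=0x15
Byte[2]=8C: continuation. acc=(acc<<6)|0x0C=0x54C
Completed: cp=U+054C (starts at byte 1)
Byte[3]=C3: 2-byte lead, need 1 cont bytes. acc=0x3
Byte[4]=94: continuation. acc=(acc<<6)|0x14=0xD4
Completed: cp=U+00D4 (starts at byte 3)
Byte[5]=D9: 2-byte lead, need 1 cont bytes. acc=0x19
Byte[6]=AC: continuation. acc=(acc<<6)|0x2C=0x66C
Completed: cp=U+066C (starts at byte 5)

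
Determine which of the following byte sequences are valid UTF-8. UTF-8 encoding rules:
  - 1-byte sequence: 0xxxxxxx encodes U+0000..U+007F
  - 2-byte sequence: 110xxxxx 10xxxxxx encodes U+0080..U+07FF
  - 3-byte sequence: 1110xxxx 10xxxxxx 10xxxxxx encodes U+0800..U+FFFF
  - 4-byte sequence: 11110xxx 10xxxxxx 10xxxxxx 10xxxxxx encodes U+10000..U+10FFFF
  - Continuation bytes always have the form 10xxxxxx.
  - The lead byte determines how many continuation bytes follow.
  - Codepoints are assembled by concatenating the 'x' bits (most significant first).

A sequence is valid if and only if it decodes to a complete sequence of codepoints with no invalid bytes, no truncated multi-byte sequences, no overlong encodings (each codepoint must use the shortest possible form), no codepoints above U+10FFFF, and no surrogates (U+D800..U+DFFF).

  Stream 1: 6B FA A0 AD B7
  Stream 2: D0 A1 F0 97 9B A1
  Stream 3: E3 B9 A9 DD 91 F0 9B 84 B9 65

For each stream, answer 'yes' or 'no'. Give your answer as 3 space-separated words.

Answer: no yes yes

Derivation:
Stream 1: error at byte offset 1. INVALID
Stream 2: decodes cleanly. VALID
Stream 3: decodes cleanly. VALID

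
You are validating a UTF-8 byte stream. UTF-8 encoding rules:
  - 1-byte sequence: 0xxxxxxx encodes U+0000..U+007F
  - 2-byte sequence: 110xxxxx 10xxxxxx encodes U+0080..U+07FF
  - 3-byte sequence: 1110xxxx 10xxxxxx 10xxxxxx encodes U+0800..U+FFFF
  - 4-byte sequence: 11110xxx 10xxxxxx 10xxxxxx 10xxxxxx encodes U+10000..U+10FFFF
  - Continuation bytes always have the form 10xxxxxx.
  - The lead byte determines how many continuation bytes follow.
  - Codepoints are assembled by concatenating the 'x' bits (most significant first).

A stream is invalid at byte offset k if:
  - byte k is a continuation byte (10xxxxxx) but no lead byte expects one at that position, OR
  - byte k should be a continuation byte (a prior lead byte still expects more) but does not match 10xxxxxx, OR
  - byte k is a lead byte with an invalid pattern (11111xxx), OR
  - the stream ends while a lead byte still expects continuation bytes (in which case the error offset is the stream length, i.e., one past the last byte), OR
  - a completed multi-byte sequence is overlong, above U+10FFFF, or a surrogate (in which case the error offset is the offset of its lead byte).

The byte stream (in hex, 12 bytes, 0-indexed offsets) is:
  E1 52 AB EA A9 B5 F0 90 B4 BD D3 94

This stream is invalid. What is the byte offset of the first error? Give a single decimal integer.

Byte[0]=E1: 3-byte lead, need 2 cont bytes. acc=0x1
Byte[1]=52: expected 10xxxxxx continuation. INVALID

Answer: 1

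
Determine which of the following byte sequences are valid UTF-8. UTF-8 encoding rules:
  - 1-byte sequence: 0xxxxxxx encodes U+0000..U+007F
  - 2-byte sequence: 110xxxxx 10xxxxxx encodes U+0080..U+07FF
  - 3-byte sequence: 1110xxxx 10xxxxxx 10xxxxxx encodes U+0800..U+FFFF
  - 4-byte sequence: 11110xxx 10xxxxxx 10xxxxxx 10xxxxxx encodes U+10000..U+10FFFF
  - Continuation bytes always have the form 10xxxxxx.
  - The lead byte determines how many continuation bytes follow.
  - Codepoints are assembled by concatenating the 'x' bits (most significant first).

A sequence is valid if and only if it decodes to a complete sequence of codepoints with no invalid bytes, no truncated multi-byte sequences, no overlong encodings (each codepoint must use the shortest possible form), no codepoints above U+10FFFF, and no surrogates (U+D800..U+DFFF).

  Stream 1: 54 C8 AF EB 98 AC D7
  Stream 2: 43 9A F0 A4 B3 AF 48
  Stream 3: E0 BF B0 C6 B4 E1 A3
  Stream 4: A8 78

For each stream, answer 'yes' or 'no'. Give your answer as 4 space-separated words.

Stream 1: error at byte offset 7. INVALID
Stream 2: error at byte offset 1. INVALID
Stream 3: error at byte offset 7. INVALID
Stream 4: error at byte offset 0. INVALID

Answer: no no no no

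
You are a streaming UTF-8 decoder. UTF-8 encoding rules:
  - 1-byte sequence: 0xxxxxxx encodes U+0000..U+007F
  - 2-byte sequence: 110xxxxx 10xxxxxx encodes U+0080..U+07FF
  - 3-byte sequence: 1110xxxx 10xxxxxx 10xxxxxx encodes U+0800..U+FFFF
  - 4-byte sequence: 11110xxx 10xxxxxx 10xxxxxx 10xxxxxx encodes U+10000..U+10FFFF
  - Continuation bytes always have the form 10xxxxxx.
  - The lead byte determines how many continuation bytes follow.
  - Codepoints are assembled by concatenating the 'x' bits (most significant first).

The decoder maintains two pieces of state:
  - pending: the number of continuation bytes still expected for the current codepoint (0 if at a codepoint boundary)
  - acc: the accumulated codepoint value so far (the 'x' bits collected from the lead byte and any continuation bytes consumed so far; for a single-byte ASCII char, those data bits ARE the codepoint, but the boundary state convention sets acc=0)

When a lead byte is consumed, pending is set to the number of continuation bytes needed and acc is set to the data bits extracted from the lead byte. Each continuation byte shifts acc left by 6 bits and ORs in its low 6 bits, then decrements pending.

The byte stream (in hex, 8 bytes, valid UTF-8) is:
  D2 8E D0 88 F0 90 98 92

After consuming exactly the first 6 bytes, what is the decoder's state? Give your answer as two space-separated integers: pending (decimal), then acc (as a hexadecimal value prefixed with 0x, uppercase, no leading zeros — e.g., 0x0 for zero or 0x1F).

Byte[0]=D2: 2-byte lead. pending=1, acc=0x12
Byte[1]=8E: continuation. acc=(acc<<6)|0x0E=0x48E, pending=0
Byte[2]=D0: 2-byte lead. pending=1, acc=0x10
Byte[3]=88: continuation. acc=(acc<<6)|0x08=0x408, pending=0
Byte[4]=F0: 4-byte lead. pending=3, acc=0x0
Byte[5]=90: continuation. acc=(acc<<6)|0x10=0x10, pending=2

Answer: 2 0x10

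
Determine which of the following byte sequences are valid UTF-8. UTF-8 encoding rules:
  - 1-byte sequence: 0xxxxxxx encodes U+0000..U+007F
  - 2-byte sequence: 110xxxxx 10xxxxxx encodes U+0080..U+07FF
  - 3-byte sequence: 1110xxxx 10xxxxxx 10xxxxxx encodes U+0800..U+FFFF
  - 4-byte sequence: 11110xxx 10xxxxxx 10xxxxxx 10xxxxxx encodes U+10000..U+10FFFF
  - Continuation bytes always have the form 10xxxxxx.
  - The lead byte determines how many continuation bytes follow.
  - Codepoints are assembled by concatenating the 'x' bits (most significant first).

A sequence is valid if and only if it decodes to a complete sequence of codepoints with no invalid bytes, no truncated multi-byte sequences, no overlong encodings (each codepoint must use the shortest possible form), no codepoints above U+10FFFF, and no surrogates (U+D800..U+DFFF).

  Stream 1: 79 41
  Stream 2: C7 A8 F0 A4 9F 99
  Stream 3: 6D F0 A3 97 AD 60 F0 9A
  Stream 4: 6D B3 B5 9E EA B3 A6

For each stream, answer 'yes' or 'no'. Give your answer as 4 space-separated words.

Stream 1: decodes cleanly. VALID
Stream 2: decodes cleanly. VALID
Stream 3: error at byte offset 8. INVALID
Stream 4: error at byte offset 1. INVALID

Answer: yes yes no no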